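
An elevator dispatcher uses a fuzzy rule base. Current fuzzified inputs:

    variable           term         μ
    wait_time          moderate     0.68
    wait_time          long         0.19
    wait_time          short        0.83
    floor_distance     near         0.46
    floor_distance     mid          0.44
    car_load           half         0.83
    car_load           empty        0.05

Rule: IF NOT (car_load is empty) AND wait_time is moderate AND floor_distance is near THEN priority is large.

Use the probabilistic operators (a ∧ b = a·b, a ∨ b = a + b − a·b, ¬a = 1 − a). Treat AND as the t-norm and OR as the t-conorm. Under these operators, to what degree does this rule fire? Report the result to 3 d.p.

0.297

firing strength: ¬empty=1−0.05=0.95, moderate=0.68, near=0.46; AND[a·b] → w = 0.2972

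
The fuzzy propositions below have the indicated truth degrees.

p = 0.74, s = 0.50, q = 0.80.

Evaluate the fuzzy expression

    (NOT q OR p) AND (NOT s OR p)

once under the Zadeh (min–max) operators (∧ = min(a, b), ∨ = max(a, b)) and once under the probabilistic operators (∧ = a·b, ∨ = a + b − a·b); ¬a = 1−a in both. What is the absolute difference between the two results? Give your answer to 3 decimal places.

0.051

Under Zadeh (min–max):
  NOT q = 1 − 0.80 = 0.20
  NOT q OR p = max(a, b) on (0.20, 0.74) = 0.74
  NOT s = 1 − 0.50 = 0.50
  NOT s OR p = max(a, b) on (0.50, 0.74) = 0.74
  (NOT q OR p) AND (NOT s OR p) = min(a, b) on (0.74, 0.74) = 0.74
  → value = 0.7400
Under probabilistic:
  NOT q = 1 − 0.8000 = 0.2000
  NOT q OR p = a + b − a·b on (0.2000, 0.7400) = 0.7920
  NOT s = 1 − 0.5000 = 0.5000
  NOT s OR p = a + b − a·b on (0.5000, 0.7400) = 0.8700
  (NOT q OR p) AND (NOT s OR p) = a·b on (0.7920, 0.8700) = 0.6890
  → value = 0.6890
|0.7400 − 0.6890| = 0.051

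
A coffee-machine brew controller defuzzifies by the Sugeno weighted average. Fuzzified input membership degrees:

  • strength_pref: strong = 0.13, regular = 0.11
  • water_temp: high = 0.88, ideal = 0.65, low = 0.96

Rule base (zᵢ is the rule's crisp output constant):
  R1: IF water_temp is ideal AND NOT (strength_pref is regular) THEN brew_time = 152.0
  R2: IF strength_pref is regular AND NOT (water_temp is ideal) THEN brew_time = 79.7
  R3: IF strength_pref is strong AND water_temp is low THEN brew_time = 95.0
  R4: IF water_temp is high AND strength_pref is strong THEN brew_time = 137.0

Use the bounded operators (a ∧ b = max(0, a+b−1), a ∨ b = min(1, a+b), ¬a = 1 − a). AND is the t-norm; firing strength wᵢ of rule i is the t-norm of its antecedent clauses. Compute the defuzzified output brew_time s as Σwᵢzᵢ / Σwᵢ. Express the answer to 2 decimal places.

R1 (z=152.0): ideal=0.65, ¬regular=1−0.11=0.89; AND[max(0, a+b−1)] → w = 0.54
R2 (z=79.7): regular=0.11, ¬ideal=1−0.65=0.35; AND[max(0, a+b−1)] → w = 0.00
R3 (z=95.0): strong=0.13, low=0.96; AND[max(0, a+b−1)] → w = 0.09
R4 (z=137.0): high=0.88, strong=0.13; AND[max(0, a+b−1)] → w = 0.01
Weighted average = (0.54·152.0 + 0.00·79.7 + 0.09·95.0 + 0.01·137.0) / (0.54 + 0.00 + 0.09 + 0.01)
  = 92.0000 / 0.6400 = 143.75

143.75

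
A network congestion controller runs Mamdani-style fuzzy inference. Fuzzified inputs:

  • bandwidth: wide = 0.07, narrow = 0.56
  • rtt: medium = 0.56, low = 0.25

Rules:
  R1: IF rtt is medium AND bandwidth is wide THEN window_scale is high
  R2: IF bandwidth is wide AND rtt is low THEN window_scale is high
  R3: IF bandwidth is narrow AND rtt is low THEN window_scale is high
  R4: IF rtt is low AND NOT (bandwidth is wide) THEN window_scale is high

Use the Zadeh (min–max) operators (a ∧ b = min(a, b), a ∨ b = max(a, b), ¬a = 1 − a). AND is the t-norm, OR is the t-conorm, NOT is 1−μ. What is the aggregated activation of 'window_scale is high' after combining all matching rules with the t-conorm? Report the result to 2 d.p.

0.25

R1: medium=0.56, wide=0.07; AND[min(a, b)] → w = 0.07
R2: wide=0.07, low=0.25; AND[min(a, b)] → w = 0.07
R3: narrow=0.56, low=0.25; AND[min(a, b)] → w = 0.25
R4: low=0.25, ¬wide=1−0.07=0.93; AND[min(a, b)] → w = 0.25
Rules with consequent 'high': {R1, R2, R3, R4} → strengths 0.07, 0.07, 0.25, 0.25
Aggregate via t-conorm [max(a, b)]: 0.25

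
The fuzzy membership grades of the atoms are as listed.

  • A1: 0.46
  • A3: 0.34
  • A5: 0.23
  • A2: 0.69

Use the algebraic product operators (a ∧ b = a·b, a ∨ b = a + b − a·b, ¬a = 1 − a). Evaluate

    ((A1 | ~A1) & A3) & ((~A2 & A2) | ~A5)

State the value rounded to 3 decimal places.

~A1 = 1 − 0.4600 = 0.5400
A1 | ~A1 = a + b − a·b on (0.4600, 0.5400) = 0.7516
(A1 | ~A1) & A3 = a·b on (0.7516, 0.3400) = 0.2555
~A2 = 1 − 0.6900 = 0.3100
~A2 & A2 = a·b on (0.3100, 0.6900) = 0.2139
~A5 = 1 − 0.2300 = 0.7700
(~A2 & A2) | ~A5 = a + b − a·b on (0.2139, 0.7700) = 0.8192
((A1 | ~A1) & A3) & ((~A2 & A2) | ~A5) = a·b on (0.2555, 0.8192) = 0.2093

0.209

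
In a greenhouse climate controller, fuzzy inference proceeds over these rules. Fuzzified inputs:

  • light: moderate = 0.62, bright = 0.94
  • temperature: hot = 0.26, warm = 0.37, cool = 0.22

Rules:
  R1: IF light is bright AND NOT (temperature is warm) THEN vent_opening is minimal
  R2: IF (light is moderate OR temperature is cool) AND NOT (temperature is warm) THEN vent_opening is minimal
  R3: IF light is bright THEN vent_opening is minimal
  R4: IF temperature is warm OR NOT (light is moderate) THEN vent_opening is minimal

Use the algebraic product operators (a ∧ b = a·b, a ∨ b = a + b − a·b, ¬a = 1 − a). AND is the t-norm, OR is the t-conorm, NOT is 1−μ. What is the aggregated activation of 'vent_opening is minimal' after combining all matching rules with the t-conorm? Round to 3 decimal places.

R1: bright=0.94, ¬warm=1−0.37=0.63; AND[a·b] → w = 0.5922
R2: (moderate=0.62 OR cool=0.22) = 0.7036; AND[a·b] with ¬warm=1−0.37=0.63 → w = 0.4433
R3: bright=0.94 → w = 0.9400
R4: warm=0.37, ¬moderate=1−0.62=0.38; OR[a + b − a·b] → w = 0.6094
Rules with consequent 'minimal': {R1, R2, R3, R4} → strengths 0.5922, 0.4433, 0.9400, 0.6094
Aggregate via t-conorm [a + b − a·b]: 0.9947

0.995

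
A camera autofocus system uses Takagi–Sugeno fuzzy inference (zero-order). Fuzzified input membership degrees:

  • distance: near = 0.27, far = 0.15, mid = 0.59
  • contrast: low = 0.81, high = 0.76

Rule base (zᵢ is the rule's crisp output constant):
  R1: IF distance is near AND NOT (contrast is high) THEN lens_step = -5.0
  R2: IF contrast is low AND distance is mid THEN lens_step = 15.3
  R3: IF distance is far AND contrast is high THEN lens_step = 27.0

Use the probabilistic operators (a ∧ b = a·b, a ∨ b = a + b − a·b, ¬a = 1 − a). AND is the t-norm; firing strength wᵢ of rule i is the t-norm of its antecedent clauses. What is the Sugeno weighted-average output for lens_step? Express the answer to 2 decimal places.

15.33

R1 (z=-5.0): near=0.27, ¬high=1−0.76=0.24; AND[a·b] → w = 0.0648
R2 (z=15.3): low=0.81, mid=0.59; AND[a·b] → w = 0.4779
R3 (z=27.0): far=0.15, high=0.76; AND[a·b] → w = 0.1140
Weighted average = (0.0648·-5.0 + 0.4779·15.3 + 0.1140·27.0) / (0.0648 + 0.4779 + 0.1140)
  = 10.0659 / 0.6567 = 15.33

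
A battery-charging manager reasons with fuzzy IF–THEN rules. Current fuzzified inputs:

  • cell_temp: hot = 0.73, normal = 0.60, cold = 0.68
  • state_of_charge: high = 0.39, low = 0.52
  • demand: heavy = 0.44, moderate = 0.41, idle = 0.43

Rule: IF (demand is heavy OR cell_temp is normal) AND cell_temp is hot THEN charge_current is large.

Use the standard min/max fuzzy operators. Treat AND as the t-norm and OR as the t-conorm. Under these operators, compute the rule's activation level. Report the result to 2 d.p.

firing strength: (heavy=0.44 OR normal=0.60) = 0.60; AND[min(a, b)] with hot=0.73 → w = 0.60

0.60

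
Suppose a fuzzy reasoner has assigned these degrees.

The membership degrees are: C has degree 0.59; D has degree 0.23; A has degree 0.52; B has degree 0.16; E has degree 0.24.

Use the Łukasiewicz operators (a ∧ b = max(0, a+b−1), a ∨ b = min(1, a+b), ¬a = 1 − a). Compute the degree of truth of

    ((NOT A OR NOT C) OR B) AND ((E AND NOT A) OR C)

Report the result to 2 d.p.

0.59

NOT A = 1 − 0.52 = 0.48
NOT C = 1 − 0.59 = 0.41
NOT A OR NOT C = min(1, a+b) on (0.48, 0.41) = 0.89
(NOT A OR NOT C) OR B = min(1, a+b) on (0.89, 0.16) = 1.00
NOT A = 1 − 0.52 = 0.48
E AND NOT A = max(0, a+b−1) on (0.24, 0.48) = 0.00
(E AND NOT A) OR C = min(1, a+b) on (0.00, 0.59) = 0.59
((NOT A OR NOT C) OR B) AND ((E AND NOT A) OR C) = max(0, a+b−1) on (1.00, 0.59) = 0.59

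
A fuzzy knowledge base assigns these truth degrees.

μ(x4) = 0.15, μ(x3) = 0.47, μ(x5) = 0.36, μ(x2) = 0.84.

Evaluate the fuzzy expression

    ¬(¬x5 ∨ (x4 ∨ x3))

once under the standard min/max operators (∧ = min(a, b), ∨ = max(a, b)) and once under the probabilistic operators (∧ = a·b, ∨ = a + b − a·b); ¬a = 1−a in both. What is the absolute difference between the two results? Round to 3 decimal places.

Under standard min/max:
  ¬x5 = 1 − 0.36 = 0.64
  x4 ∨ x3 = max(a, b) on (0.15, 0.47) = 0.47
  ¬x5 ∨ (x4 ∨ x3) = max(a, b) on (0.64, 0.47) = 0.64
  ¬(¬x5 ∨ (x4 ∨ x3)) = 1 − 0.64 = 0.36
  → value = 0.3600
Under probabilistic:
  ¬x5 = 1 − 0.3600 = 0.6400
  x4 ∨ x3 = a + b − a·b on (0.1500, 0.4700) = 0.5495
  ¬x5 ∨ (x4 ∨ x3) = a + b − a·b on (0.6400, 0.5495) = 0.8378
  ¬(¬x5 ∨ (x4 ∨ x3)) = 1 − 0.8378 = 0.1622
  → value = 0.1622
|0.3600 − 0.1622| = 0.198

0.198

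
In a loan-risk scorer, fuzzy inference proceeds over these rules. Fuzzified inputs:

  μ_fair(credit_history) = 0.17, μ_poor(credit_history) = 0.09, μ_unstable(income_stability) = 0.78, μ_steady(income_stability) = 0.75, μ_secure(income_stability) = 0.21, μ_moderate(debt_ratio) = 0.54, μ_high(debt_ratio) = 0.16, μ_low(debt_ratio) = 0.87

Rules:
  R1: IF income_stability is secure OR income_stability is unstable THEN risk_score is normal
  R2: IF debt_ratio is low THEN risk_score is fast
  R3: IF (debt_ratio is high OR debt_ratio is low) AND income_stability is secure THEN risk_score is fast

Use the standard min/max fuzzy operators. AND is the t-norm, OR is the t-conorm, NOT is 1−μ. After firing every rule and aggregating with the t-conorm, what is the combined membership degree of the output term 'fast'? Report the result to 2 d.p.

0.87

R1: secure=0.21, unstable=0.78; OR[max(a, b)] → w = 0.78
R2: low=0.87 → w = 0.87
R3: (high=0.16 OR low=0.87) = 0.87; AND[min(a, b)] with secure=0.21 → w = 0.21
Rules with consequent 'fast': {R2, R3} → strengths 0.87, 0.21
Aggregate via t-conorm [max(a, b)]: 0.87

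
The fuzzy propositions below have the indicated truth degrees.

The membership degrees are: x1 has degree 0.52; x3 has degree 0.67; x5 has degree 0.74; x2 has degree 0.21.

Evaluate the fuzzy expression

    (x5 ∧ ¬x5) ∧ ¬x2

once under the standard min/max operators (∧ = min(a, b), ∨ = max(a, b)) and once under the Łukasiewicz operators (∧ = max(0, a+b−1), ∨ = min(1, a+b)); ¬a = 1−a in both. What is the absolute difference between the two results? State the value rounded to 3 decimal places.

Under standard min/max:
  ¬x5 = 1 − 0.74 = 0.26
  x5 ∧ ¬x5 = min(a, b) on (0.74, 0.26) = 0.26
  ¬x2 = 1 − 0.21 = 0.79
  (x5 ∧ ¬x5) ∧ ¬x2 = min(a, b) on (0.26, 0.79) = 0.26
  → value = 0.2600
Under Łukasiewicz:
  ¬x5 = 1 − 0.74 = 0.26
  x5 ∧ ¬x5 = max(0, a+b−1) on (0.74, 0.26) = 0.00
  ¬x2 = 1 − 0.21 = 0.79
  (x5 ∧ ¬x5) ∧ ¬x2 = max(0, a+b−1) on (0.00, 0.79) = 0.00
  → value = 0.0000
|0.2600 − 0.0000| = 0.260

0.260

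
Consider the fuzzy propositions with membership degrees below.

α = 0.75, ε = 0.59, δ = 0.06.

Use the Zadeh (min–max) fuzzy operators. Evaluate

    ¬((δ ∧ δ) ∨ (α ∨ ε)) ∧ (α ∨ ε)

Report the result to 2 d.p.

0.25

δ ∧ δ = min(a, b) on (0.06, 0.06) = 0.06
α ∨ ε = max(a, b) on (0.75, 0.59) = 0.75
(δ ∧ δ) ∨ (α ∨ ε) = max(a, b) on (0.06, 0.75) = 0.75
¬((δ ∧ δ) ∨ (α ∨ ε)) = 1 − 0.75 = 0.25
α ∨ ε = max(a, b) on (0.75, 0.59) = 0.75
¬((δ ∧ δ) ∨ (α ∨ ε)) ∧ (α ∨ ε) = min(a, b) on (0.25, 0.75) = 0.25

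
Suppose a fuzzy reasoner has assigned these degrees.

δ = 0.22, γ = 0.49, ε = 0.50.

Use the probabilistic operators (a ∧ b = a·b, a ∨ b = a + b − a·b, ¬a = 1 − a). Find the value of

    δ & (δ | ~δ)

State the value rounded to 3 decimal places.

~δ = 1 − 0.2200 = 0.7800
δ | ~δ = a + b − a·b on (0.2200, 0.7800) = 0.8284
δ & (δ | ~δ) = a·b on (0.2200, 0.8284) = 0.1822

0.182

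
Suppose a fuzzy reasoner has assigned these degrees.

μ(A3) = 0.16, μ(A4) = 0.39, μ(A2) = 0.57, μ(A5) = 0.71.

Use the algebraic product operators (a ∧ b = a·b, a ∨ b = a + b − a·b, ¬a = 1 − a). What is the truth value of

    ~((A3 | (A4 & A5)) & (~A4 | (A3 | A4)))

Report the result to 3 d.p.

0.686

A4 & A5 = a·b on (0.3900, 0.7100) = 0.2769
A3 | (A4 & A5) = a + b − a·b on (0.1600, 0.2769) = 0.3926
~A4 = 1 − 0.3900 = 0.6100
A3 | A4 = a + b − a·b on (0.1600, 0.3900) = 0.4876
~A4 | (A3 | A4) = a + b − a·b on (0.6100, 0.4876) = 0.8002
(A3 | (A4 & A5)) & (~A4 | (A3 | A4)) = a·b on (0.3926, 0.8002) = 0.3141
~((A3 | (A4 & A5)) & (~A4 | (A3 | A4))) = 1 − 0.3141 = 0.6859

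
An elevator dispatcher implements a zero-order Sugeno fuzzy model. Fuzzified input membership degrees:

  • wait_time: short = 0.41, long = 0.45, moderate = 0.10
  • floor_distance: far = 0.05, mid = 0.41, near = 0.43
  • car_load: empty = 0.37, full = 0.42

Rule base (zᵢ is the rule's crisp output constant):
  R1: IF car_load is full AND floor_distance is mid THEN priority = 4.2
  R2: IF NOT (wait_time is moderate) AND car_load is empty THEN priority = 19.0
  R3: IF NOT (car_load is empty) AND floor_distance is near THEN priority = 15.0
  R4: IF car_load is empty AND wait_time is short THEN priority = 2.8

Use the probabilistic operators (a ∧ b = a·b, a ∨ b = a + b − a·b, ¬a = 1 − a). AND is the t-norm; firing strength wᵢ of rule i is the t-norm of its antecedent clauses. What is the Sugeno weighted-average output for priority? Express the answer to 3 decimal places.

R1 (z=4.2): full=0.42, mid=0.41; AND[a·b] → w = 0.1722
R2 (z=19.0): ¬moderate=1−0.10=0.90, empty=0.37; AND[a·b] → w = 0.3330
R3 (z=15.0): ¬empty=1−0.37=0.63, near=0.43; AND[a·b] → w = 0.2709
R4 (z=2.8): empty=0.37, short=0.41; AND[a·b] → w = 0.1517
Weighted average = (0.1722·4.2 + 0.3330·19.0 + 0.2709·15.0 + 0.1517·2.8) / (0.1722 + 0.3330 + 0.2709 + 0.1517)
  = 11.5385 / 0.9278 = 12.436

12.436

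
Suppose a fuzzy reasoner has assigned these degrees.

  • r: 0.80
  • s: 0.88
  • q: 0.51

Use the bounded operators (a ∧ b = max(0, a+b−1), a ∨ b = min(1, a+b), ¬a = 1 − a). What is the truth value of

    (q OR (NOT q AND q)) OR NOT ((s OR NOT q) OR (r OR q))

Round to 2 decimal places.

NOT q = 1 − 0.51 = 0.49
NOT q AND q = max(0, a+b−1) on (0.49, 0.51) = 0.00
q OR (NOT q AND q) = min(1, a+b) on (0.51, 0.00) = 0.51
NOT q = 1 − 0.51 = 0.49
s OR NOT q = min(1, a+b) on (0.88, 0.49) = 1.00
r OR q = min(1, a+b) on (0.80, 0.51) = 1.00
(s OR NOT q) OR (r OR q) = min(1, a+b) on (1.00, 1.00) = 1.00
NOT ((s OR NOT q) OR (r OR q)) = 1 − 1.00 = 0.00
(q OR (NOT q AND q)) OR NOT ((s OR NOT q) OR (r OR q)) = min(1, a+b) on (0.51, 0.00) = 0.51

0.51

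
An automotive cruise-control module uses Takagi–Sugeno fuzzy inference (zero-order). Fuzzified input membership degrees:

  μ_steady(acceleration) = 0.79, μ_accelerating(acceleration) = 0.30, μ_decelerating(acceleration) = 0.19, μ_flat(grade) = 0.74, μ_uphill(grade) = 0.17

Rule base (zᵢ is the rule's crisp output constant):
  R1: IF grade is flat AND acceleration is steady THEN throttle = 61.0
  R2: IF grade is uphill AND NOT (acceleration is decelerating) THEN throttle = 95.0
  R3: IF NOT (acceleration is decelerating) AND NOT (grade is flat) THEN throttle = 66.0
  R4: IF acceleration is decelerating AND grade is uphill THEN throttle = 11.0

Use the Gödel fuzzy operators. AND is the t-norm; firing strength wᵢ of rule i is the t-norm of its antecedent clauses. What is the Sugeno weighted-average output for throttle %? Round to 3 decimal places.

59.940

R1 (z=61.0): flat=0.74, steady=0.79; AND[min(a, b)] → w = 0.74
R2 (z=95.0): uphill=0.17, ¬decelerating=1−0.19=0.81; AND[min(a, b)] → w = 0.17
R3 (z=66.0): ¬decelerating=1−0.19=0.81, ¬flat=1−0.74=0.26; AND[min(a, b)] → w = 0.26
R4 (z=11.0): decelerating=0.19, uphill=0.17; AND[min(a, b)] → w = 0.17
Weighted average = (0.74·61.0 + 0.17·95.0 + 0.26·66.0 + 0.17·11.0) / (0.74 + 0.17 + 0.26 + 0.17)
  = 80.3200 / 1.3400 = 59.940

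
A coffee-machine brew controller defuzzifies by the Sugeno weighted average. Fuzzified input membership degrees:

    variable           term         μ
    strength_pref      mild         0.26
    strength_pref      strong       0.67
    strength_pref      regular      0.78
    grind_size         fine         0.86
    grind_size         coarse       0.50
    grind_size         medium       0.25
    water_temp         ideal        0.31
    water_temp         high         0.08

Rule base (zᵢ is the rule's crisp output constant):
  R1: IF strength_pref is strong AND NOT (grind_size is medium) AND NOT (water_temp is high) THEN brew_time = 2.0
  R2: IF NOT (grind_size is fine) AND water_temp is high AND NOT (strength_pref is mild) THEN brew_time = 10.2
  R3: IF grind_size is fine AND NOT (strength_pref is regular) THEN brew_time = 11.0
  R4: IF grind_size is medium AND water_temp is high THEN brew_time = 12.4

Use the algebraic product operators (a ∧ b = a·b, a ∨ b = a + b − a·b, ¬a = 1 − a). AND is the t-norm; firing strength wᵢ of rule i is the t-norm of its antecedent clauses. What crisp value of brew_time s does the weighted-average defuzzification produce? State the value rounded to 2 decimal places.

4.91

R1 (z=2.0): strong=0.67, ¬medium=1−0.25=0.75, ¬high=1−0.08=0.92; AND[a·b] → w = 0.4623
R2 (z=10.2): ¬fine=1−0.86=0.14, high=0.08, ¬mild=1−0.26=0.74; AND[a·b] → w = 0.0083
R3 (z=11.0): fine=0.86, ¬regular=1−0.78=0.22; AND[a·b] → w = 0.1892
R4 (z=12.4): medium=0.25, high=0.08; AND[a·b] → w = 0.0200
Weighted average = (0.4623·2.0 + 0.0083·10.2 + 0.1892·11.0 + 0.0200·12.4) / (0.4623 + 0.0083 + 0.1892 + 0.0200)
  = 3.3383 / 0.6798 = 4.91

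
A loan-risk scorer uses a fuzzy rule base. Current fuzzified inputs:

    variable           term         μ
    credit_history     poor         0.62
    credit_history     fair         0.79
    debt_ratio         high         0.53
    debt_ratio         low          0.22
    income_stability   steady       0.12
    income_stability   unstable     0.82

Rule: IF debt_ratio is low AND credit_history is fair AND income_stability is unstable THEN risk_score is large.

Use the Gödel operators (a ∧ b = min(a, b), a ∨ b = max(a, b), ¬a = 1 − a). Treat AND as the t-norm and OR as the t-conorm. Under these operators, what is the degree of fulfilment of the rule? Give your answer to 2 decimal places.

firing strength: low=0.22, fair=0.79, unstable=0.82; AND[min(a, b)] → w = 0.22

0.22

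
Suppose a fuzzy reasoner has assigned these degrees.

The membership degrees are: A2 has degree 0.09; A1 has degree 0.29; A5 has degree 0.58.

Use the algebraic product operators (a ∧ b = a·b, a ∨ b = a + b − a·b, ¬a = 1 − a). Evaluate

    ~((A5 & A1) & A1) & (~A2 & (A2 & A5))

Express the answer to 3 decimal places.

A5 & A1 = a·b on (0.5800, 0.2900) = 0.1682
(A5 & A1) & A1 = a·b on (0.1682, 0.2900) = 0.0488
~((A5 & A1) & A1) = 1 − 0.0488 = 0.9512
~A2 = 1 − 0.0900 = 0.9100
A2 & A5 = a·b on (0.0900, 0.5800) = 0.0522
~A2 & (A2 & A5) = a·b on (0.9100, 0.0522) = 0.0475
~((A5 & A1) & A1) & (~A2 & (A2 & A5)) = a·b on (0.9512, 0.0475) = 0.0452

0.045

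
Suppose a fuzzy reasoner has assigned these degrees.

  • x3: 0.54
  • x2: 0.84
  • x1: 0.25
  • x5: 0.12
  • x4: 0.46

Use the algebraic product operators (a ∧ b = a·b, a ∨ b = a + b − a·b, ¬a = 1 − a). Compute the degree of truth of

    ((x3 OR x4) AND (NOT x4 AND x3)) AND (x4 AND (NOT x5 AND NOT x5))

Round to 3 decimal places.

x3 OR x4 = a + b − a·b on (0.5400, 0.4600) = 0.7516
NOT x4 = 1 − 0.4600 = 0.5400
NOT x4 AND x3 = a·b on (0.5400, 0.5400) = 0.2916
(x3 OR x4) AND (NOT x4 AND x3) = a·b on (0.7516, 0.2916) = 0.2192
NOT x5 = 1 − 0.1200 = 0.8800
NOT x5 = 1 − 0.1200 = 0.8800
NOT x5 AND NOT x5 = a·b on (0.8800, 0.8800) = 0.7744
x4 AND (NOT x5 AND NOT x5) = a·b on (0.4600, 0.7744) = 0.3562
((x3 OR x4) AND (NOT x4 AND x3)) AND (x4 AND (NOT x5 AND NOT x5)) = a·b on (0.2192, 0.3562) = 0.0781

0.078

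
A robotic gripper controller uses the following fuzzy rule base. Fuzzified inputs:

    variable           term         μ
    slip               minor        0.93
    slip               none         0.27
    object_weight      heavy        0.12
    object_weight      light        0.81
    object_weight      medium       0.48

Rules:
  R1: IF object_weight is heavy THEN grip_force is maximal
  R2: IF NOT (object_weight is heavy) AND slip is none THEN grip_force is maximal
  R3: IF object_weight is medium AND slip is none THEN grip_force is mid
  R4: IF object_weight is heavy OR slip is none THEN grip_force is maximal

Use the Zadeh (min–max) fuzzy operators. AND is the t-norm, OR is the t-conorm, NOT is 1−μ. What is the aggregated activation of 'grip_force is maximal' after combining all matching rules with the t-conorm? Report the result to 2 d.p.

R1: heavy=0.12 → w = 0.12
R2: ¬heavy=1−0.12=0.88, none=0.27; AND[min(a, b)] → w = 0.27
R3: medium=0.48, none=0.27; AND[min(a, b)] → w = 0.27
R4: heavy=0.12, none=0.27; OR[max(a, b)] → w = 0.27
Rules with consequent 'maximal': {R1, R2, R4} → strengths 0.12, 0.27, 0.27
Aggregate via t-conorm [max(a, b)]: 0.27

0.27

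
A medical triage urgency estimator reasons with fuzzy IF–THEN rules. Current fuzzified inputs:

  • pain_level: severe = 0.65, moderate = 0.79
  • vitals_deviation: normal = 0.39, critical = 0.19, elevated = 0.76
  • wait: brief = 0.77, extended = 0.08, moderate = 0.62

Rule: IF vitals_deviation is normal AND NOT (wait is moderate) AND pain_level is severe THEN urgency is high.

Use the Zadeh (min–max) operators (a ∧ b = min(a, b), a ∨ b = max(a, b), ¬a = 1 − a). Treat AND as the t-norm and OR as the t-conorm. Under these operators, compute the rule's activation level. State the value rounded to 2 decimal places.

firing strength: normal=0.39, ¬moderate=1−0.62=0.38, severe=0.65; AND[min(a, b)] → w = 0.38

0.38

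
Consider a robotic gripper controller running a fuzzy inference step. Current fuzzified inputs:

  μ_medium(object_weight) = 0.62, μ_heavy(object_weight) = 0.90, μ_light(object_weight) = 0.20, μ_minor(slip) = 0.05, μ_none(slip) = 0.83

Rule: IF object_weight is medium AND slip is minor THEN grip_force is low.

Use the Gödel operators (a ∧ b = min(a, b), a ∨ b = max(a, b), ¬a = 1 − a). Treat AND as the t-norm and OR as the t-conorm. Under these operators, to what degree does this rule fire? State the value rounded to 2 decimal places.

0.05

firing strength: medium=0.62, minor=0.05; AND[min(a, b)] → w = 0.05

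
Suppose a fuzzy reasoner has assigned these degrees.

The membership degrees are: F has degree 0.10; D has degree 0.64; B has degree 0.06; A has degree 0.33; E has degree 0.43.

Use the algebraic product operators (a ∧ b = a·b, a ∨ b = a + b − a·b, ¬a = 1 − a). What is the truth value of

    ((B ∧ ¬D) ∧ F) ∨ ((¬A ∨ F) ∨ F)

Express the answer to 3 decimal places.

0.733

¬D = 1 − 0.6400 = 0.3600
B ∧ ¬D = a·b on (0.0600, 0.3600) = 0.0216
(B ∧ ¬D) ∧ F = a·b on (0.0216, 0.1000) = 0.0022
¬A = 1 − 0.3300 = 0.6700
¬A ∨ F = a + b − a·b on (0.6700, 0.1000) = 0.7030
(¬A ∨ F) ∨ F = a + b − a·b on (0.7030, 0.1000) = 0.7327
((B ∧ ¬D) ∧ F) ∨ ((¬A ∨ F) ∨ F) = a + b − a·b on (0.0022, 0.7327) = 0.7333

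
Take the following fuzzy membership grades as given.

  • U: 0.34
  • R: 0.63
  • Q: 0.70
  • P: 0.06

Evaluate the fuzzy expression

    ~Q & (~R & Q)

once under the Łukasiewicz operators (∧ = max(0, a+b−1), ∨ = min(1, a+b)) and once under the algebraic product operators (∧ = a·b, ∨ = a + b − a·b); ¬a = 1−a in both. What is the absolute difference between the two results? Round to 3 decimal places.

Under Łukasiewicz:
  ~Q = 1 − 0.70 = 0.30
  ~R = 1 − 0.63 = 0.37
  ~R & Q = max(0, a+b−1) on (0.37, 0.70) = 0.07
  ~Q & (~R & Q) = max(0, a+b−1) on (0.30, 0.07) = 0.00
  → value = 0.0000
Under algebraic product:
  ~Q = 1 − 0.7000 = 0.3000
  ~R = 1 − 0.6300 = 0.3700
  ~R & Q = a·b on (0.3700, 0.7000) = 0.2590
  ~Q & (~R & Q) = a·b on (0.3000, 0.2590) = 0.0777
  → value = 0.0777
|0.0000 − 0.0777| = 0.078

0.078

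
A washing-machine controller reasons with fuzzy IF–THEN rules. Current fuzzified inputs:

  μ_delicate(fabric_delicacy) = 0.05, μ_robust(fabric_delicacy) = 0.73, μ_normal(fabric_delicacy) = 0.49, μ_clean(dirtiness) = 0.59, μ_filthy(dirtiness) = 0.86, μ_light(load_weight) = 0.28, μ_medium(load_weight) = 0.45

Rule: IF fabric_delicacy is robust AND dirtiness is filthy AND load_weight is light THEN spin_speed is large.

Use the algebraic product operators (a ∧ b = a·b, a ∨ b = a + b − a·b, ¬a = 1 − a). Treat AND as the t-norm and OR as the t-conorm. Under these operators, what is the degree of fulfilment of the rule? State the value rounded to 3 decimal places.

0.176

firing strength: robust=0.73, filthy=0.86, light=0.28; AND[a·b] → w = 0.1758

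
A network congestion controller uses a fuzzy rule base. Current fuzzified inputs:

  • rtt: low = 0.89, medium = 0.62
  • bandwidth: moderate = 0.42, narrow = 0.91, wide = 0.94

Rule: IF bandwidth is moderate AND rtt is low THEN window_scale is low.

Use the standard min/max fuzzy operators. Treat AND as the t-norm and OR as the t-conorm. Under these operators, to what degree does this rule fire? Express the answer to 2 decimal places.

0.42

firing strength: moderate=0.42, low=0.89; AND[min(a, b)] → w = 0.42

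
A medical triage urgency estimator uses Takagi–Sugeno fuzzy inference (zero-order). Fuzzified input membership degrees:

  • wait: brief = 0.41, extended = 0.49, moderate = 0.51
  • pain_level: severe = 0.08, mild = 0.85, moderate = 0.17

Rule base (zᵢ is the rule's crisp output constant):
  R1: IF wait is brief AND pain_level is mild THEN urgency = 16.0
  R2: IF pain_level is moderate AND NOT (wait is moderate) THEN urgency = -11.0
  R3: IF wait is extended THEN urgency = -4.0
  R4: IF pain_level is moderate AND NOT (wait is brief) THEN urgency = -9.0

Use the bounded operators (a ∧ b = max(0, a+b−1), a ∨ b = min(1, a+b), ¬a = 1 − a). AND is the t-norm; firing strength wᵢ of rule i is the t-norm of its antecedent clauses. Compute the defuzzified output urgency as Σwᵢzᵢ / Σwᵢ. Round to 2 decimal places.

2.93

R1 (z=16.0): brief=0.41, mild=0.85; AND[max(0, a+b−1)] → w = 0.26
R2 (z=-11.0): moderate=0.17, ¬moderate=1−0.51=0.49; AND[max(0, a+b−1)] → w = 0.00
R3 (z=-4.0): extended=0.49 → w = 0.49
R4 (z=-9.0): moderate=0.17, ¬brief=1−0.41=0.59; AND[max(0, a+b−1)] → w = 0.00
Weighted average = (0.26·16.0 + 0.00·-11.0 + 0.49·-4.0 + 0.00·-9.0) / (0.26 + 0.00 + 0.49 + 0.00)
  = 2.2000 / 0.7500 = 2.93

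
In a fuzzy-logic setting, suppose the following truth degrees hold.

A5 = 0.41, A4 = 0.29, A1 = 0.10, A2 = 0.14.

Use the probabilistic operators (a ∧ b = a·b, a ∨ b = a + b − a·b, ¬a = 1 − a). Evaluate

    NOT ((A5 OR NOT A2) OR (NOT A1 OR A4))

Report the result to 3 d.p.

NOT A2 = 1 − 0.1400 = 0.8600
A5 OR NOT A2 = a + b − a·b on (0.4100, 0.8600) = 0.9174
NOT A1 = 1 − 0.1000 = 0.9000
NOT A1 OR A4 = a + b − a·b on (0.9000, 0.2900) = 0.9290
(A5 OR NOT A2) OR (NOT A1 OR A4) = a + b − a·b on (0.9174, 0.9290) = 0.9941
NOT ((A5 OR NOT A2) OR (NOT A1 OR A4)) = 1 − 0.9941 = 0.0059

0.006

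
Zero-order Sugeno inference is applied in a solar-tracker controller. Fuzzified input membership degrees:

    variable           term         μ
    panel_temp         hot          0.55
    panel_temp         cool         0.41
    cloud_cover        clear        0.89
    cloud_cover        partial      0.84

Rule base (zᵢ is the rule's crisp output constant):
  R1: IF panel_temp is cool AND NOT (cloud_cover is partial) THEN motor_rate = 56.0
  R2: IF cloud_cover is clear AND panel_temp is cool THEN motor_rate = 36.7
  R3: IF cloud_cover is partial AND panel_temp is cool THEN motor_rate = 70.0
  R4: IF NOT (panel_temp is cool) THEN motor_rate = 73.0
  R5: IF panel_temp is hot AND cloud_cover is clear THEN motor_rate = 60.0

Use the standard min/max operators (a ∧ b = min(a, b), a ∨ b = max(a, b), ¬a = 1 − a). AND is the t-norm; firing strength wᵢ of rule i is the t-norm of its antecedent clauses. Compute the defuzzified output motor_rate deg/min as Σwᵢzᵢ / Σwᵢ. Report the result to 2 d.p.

60.74

R1 (z=56.0): cool=0.41, ¬partial=1−0.84=0.16; AND[min(a, b)] → w = 0.16
R2 (z=36.7): clear=0.89, cool=0.41; AND[min(a, b)] → w = 0.41
R3 (z=70.0): partial=0.84, cool=0.41; AND[min(a, b)] → w = 0.41
R4 (z=73.0): ¬cool=1−0.41=0.59 → w = 0.59
R5 (z=60.0): hot=0.55, clear=0.89; AND[min(a, b)] → w = 0.55
Weighted average = (0.16·56.0 + 0.41·36.7 + 0.41·70.0 + 0.59·73.0 + 0.55·60.0) / (0.16 + 0.41 + 0.41 + 0.59 + 0.55)
  = 128.7770 / 2.1200 = 60.74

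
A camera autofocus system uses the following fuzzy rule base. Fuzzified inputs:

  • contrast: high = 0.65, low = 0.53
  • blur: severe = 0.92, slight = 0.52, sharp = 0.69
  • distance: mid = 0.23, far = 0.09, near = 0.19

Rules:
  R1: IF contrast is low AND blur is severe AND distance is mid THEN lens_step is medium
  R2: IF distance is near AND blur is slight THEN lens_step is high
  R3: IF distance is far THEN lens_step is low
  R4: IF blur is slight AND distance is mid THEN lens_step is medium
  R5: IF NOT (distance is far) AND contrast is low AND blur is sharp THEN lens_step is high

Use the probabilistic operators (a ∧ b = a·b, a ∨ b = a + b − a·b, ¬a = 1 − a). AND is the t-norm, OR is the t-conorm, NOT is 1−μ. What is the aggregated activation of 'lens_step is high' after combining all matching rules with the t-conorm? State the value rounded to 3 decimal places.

0.399

R1: low=0.53, severe=0.92, mid=0.23; AND[a·b] → w = 0.1121
R2: near=0.19, slight=0.52; AND[a·b] → w = 0.0988
R3: far=0.09 → w = 0.0900
R4: slight=0.52, mid=0.23; AND[a·b] → w = 0.1196
R5: ¬far=1−0.09=0.91, low=0.53, sharp=0.69; AND[a·b] → w = 0.3328
Rules with consequent 'high': {R2, R5} → strengths 0.0988, 0.3328
Aggregate via t-conorm [a + b − a·b]: 0.3987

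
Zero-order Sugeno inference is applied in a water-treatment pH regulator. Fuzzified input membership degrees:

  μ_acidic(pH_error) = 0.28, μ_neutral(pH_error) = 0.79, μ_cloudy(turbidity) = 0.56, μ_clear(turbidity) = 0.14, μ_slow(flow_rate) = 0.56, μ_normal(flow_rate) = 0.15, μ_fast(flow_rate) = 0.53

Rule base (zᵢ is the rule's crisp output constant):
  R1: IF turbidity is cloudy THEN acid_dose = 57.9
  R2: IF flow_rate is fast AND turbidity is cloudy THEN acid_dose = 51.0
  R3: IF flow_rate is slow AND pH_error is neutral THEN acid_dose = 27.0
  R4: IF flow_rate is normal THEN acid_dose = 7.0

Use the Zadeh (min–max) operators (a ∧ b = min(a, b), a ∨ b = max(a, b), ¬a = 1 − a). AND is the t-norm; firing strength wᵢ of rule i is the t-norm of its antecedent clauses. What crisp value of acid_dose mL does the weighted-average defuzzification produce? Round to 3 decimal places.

R1 (z=57.9): cloudy=0.56 → w = 0.56
R2 (z=51.0): fast=0.53, cloudy=0.56; AND[min(a, b)] → w = 0.53
R3 (z=27.0): slow=0.56, neutral=0.79; AND[min(a, b)] → w = 0.56
R4 (z=7.0): normal=0.15 → w = 0.15
Weighted average = (0.56·57.9 + 0.53·51.0 + 0.56·27.0 + 0.15·7.0) / (0.56 + 0.53 + 0.56 + 0.15)
  = 75.6240 / 1.8000 = 42.013

42.013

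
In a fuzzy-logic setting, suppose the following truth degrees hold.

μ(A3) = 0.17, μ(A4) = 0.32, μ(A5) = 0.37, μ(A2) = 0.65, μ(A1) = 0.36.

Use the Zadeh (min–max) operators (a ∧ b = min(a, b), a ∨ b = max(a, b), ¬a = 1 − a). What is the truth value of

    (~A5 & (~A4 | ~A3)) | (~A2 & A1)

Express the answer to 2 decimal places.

0.63

~A5 = 1 − 0.37 = 0.63
~A4 = 1 − 0.32 = 0.68
~A3 = 1 − 0.17 = 0.83
~A4 | ~A3 = max(a, b) on (0.68, 0.83) = 0.83
~A5 & (~A4 | ~A3) = min(a, b) on (0.63, 0.83) = 0.63
~A2 = 1 − 0.65 = 0.35
~A2 & A1 = min(a, b) on (0.35, 0.36) = 0.35
(~A5 & (~A4 | ~A3)) | (~A2 & A1) = max(a, b) on (0.63, 0.35) = 0.63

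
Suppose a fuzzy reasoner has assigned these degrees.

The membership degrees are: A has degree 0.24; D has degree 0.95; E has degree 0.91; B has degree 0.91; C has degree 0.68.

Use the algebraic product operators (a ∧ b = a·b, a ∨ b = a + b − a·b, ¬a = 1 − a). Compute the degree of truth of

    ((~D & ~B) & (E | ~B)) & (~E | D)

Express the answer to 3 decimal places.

~D = 1 − 0.9500 = 0.0500
~B = 1 − 0.9100 = 0.0900
~D & ~B = a·b on (0.0500, 0.0900) = 0.0045
~B = 1 − 0.9100 = 0.0900
E | ~B = a + b − a·b on (0.9100, 0.0900) = 0.9181
(~D & ~B) & (E | ~B) = a·b on (0.0045, 0.9181) = 0.0041
~E = 1 − 0.9100 = 0.0900
~E | D = a + b − a·b on (0.0900, 0.9500) = 0.9545
((~D & ~B) & (E | ~B)) & (~E | D) = a·b on (0.0041, 0.9545) = 0.0039

0.004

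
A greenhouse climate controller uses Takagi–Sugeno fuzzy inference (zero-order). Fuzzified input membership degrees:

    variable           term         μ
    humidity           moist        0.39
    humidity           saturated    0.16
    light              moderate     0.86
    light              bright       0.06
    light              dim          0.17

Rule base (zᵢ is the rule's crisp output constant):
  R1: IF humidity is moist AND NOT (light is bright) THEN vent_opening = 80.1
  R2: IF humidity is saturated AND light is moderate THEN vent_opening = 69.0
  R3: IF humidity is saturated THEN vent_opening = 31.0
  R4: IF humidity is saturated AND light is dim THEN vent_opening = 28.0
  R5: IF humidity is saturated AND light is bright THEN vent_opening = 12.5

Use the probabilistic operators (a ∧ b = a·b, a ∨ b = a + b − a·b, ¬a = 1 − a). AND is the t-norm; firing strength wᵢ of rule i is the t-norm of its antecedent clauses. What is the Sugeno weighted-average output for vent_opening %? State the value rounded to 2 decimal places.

63.77

R1 (z=80.1): moist=0.39, ¬bright=1−0.06=0.94; AND[a·b] → w = 0.3666
R2 (z=69.0): saturated=0.16, moderate=0.86; AND[a·b] → w = 0.1376
R3 (z=31.0): saturated=0.16 → w = 0.1600
R4 (z=28.0): saturated=0.16, dim=0.17; AND[a·b] → w = 0.0272
R5 (z=12.5): saturated=0.16, bright=0.06; AND[a·b] → w = 0.0096
Weighted average = (0.3666·80.1 + 0.1376·69.0 + 0.1600·31.0 + 0.0272·28.0 + 0.0096·12.5) / (0.3666 + 0.1376 + 0.1600 + 0.0272 + 0.0096)
  = 44.7007 / 0.7010 = 63.77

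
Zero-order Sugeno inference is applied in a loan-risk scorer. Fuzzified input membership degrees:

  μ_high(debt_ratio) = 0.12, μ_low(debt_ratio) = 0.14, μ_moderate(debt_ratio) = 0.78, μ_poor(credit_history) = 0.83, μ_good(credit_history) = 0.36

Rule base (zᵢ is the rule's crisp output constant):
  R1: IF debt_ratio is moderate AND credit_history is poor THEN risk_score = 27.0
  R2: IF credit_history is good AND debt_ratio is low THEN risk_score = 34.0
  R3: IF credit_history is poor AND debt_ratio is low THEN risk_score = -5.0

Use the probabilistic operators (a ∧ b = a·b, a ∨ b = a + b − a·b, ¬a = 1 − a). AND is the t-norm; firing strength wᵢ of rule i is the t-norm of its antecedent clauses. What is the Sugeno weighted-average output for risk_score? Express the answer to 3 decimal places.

R1 (z=27.0): moderate=0.78, poor=0.83; AND[a·b] → w = 0.6474
R2 (z=34.0): good=0.36, low=0.14; AND[a·b] → w = 0.0504
R3 (z=-5.0): poor=0.83, low=0.14; AND[a·b] → w = 0.1162
Weighted average = (0.6474·27.0 + 0.0504·34.0 + 0.1162·-5.0) / (0.6474 + 0.0504 + 0.1162)
  = 18.6124 / 0.8140 = 22.865

22.865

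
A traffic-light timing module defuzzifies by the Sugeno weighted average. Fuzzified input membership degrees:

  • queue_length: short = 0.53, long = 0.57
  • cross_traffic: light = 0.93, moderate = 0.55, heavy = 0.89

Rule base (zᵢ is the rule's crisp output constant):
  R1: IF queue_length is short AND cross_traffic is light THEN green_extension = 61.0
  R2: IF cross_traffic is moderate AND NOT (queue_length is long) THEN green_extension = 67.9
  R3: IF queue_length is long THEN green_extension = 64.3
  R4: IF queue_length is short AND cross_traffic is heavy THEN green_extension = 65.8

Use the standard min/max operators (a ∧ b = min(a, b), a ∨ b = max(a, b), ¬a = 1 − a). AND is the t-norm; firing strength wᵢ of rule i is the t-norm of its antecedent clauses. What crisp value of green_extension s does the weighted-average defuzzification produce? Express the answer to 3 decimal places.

R1 (z=61.0): short=0.53, light=0.93; AND[min(a, b)] → w = 0.53
R2 (z=67.9): moderate=0.55, ¬long=1−0.57=0.43; AND[min(a, b)] → w = 0.43
R3 (z=64.3): long=0.57 → w = 0.57
R4 (z=65.8): short=0.53, heavy=0.89; AND[min(a, b)] → w = 0.53
Weighted average = (0.53·61.0 + 0.43·67.9 + 0.57·64.3 + 0.53·65.8) / (0.53 + 0.43 + 0.57 + 0.53)
  = 133.0520 / 2.0600 = 64.588

64.588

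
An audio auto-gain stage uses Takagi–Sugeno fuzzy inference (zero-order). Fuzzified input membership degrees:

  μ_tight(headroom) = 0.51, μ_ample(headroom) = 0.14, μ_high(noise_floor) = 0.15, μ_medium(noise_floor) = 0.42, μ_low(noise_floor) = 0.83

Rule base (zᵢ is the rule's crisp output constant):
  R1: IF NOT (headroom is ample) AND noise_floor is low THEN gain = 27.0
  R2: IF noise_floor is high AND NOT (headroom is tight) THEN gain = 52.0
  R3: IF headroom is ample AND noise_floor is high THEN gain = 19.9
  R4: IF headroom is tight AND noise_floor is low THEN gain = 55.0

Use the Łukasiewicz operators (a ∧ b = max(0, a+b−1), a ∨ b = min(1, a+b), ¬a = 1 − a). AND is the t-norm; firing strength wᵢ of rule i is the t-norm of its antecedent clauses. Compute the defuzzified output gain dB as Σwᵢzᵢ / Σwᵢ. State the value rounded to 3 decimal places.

36.243

R1 (z=27.0): ¬ample=1−0.14=0.86, low=0.83; AND[max(0, a+b−1)] → w = 0.69
R2 (z=52.0): high=0.15, ¬tight=1−0.51=0.49; AND[max(0, a+b−1)] → w = 0.00
R3 (z=19.9): ample=0.14, high=0.15; AND[max(0, a+b−1)] → w = 0.00
R4 (z=55.0): tight=0.51, low=0.83; AND[max(0, a+b−1)] → w = 0.34
Weighted average = (0.69·27.0 + 0.00·52.0 + 0.00·19.9 + 0.34·55.0) / (0.69 + 0.00 + 0.00 + 0.34)
  = 37.3300 / 1.0300 = 36.243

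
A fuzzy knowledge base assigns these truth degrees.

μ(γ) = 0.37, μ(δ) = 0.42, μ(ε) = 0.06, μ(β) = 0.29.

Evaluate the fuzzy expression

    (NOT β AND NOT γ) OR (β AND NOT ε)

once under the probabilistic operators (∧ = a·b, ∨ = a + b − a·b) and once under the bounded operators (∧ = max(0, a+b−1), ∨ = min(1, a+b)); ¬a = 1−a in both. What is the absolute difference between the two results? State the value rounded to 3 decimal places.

Under probabilistic:
  NOT β = 1 − 0.2900 = 0.7100
  NOT γ = 1 − 0.3700 = 0.6300
  NOT β AND NOT γ = a·b on (0.7100, 0.6300) = 0.4473
  NOT ε = 1 − 0.0600 = 0.9400
  β AND NOT ε = a·b on (0.2900, 0.9400) = 0.2726
  (NOT β AND NOT γ) OR (β AND NOT ε) = a + b − a·b on (0.4473, 0.2726) = 0.5980
  → value = 0.5980
Under bounded:
  NOT β = 1 − 0.29 = 0.71
  NOT γ = 1 − 0.37 = 0.63
  NOT β AND NOT γ = max(0, a+b−1) on (0.71, 0.63) = 0.34
  NOT ε = 1 − 0.06 = 0.94
  β AND NOT ε = max(0, a+b−1) on (0.29, 0.94) = 0.23
  (NOT β AND NOT γ) OR (β AND NOT ε) = min(1, a+b) on (0.34, 0.23) = 0.57
  → value = 0.5700
|0.5980 − 0.5700| = 0.028

0.028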